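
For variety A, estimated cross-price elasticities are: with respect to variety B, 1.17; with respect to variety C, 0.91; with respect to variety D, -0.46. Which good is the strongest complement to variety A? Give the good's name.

Complements have ε < 0. The most negative value is -0.46 (variety D).

variety D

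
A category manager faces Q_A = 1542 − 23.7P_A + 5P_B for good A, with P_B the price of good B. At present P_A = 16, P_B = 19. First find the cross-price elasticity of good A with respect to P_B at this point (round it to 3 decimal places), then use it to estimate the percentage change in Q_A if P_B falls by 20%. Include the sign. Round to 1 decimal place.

At P_A = 16, P_B = 19: Q_A = 1257.8.
∂Q_A/∂P_B = 5.
ε = (∂Q_A/∂P_B)(P_B/Q_A) = 5.0000 × 19/1257.8 ≈ 0.076.
%ΔQ_A ≈ ε × %ΔP_B = 0.076 × (-20%) = -1.5%.

-1.5%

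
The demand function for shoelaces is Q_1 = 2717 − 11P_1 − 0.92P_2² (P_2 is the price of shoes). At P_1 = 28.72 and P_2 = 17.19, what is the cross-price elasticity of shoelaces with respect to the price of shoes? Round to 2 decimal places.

-0.26

At P_1 = 28.72 and P_2 = 17.19: Q_1 = 2129.224.
∂Q_1/∂P_2 = -1.84P_2 = -1.84(17.19) = -31.6296.
ε = (∂Q_1/∂P_2)(P_2/Q_1) = -31.6296 × (17.19/2129.224) ≈ -0.26.
ε < 0: complements.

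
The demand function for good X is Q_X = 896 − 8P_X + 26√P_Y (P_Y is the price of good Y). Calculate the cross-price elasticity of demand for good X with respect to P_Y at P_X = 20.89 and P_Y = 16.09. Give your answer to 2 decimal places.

At P_X = 20.89 and P_Y = 16.09: Q_X = 833.172.
∂Q_X/∂P_Y = 26/(2√P_Y) = 26/(2√16.09) = 3.2409.
ε = (∂Q_X/∂P_Y)(P_Y/Q_X) = 3.2409 × (16.09/833.172) ≈ 0.06.
ε > 0: substitutes.

0.06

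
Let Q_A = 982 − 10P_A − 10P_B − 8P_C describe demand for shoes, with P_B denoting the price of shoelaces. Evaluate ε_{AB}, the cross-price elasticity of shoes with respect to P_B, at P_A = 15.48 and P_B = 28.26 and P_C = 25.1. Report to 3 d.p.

At P_A = 15.48 and P_B = 28.26 and P_C = 25.1: Q_A = 343.8.
∂Q_A/∂P_B = -10.
ε = (∂Q_A/∂P_B)(P_B/Q_A) = -10 × (28.26/343.8) ≈ -0.822.
Since ε < 0, shoes and shoelaces are complements.

-0.822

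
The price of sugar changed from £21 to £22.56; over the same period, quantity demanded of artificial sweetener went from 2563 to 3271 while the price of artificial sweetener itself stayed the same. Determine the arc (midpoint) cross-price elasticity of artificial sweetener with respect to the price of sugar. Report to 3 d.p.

3.389

ΔQ_A = 3271 − 2563 = 708; ΔP_B = 22.56 − 21 = 1.56.
Midpoints: Q̄_A = 2917.0, P̄_B = 21.78.
ε = (ΔQ_A/Q̄_A)/(ΔP_B/P̄_B) = (708/2917.0)/(1.56/21.78) ≈ 3.389.
ε > 0: artificial sweetener and sugar are substitutes.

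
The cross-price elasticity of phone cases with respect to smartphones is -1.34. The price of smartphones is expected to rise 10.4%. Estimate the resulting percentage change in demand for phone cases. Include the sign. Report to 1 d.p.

-13.9%

%ΔQ ≈ ε × %ΔP of smartphones = -1.34 × (10.4%) = -13.9%.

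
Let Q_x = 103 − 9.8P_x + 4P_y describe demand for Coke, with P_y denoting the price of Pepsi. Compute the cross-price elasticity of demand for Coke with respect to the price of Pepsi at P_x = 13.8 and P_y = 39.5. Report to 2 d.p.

At P_x = 13.8 and P_y = 39.5: Q_x = 125.76.
∂Q_x/∂P_y = 4.
ε = (∂Q_x/∂P_y)(P_y/Q_x) = 4 × (39.5/125.76) ≈ 1.26.

1.26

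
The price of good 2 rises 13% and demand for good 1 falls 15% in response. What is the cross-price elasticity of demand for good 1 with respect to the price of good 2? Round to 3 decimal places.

ε = (%ΔQ of good 1) / (%ΔP of good 2) = (-15%) / (13%) ≈ -1.154.

-1.154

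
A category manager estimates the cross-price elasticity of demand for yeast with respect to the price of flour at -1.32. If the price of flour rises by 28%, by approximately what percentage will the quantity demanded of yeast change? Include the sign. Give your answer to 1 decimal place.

%ΔQ ≈ ε × %ΔP of flour = -1.32 × (28%) = -37.0%.
Demand for yeast falls by about 37.0%.

-37.0%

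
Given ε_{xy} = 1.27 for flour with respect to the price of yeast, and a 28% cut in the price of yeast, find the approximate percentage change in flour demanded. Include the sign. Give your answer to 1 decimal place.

-35.6%

%ΔQ ≈ ε × %ΔP of yeast = 1.27 × (-28%) = -35.6%.
Demand for flour falls by about 35.6%.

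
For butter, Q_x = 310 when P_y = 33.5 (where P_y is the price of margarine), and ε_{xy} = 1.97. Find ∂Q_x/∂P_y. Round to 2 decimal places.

18.23

ε = (∂Q_x/∂P_y)·(P_y/Q_x) ⇒ ∂Q_x/∂P_y = ε·Q_x/P_y = 1.97 × 310/33.5 ≈ 18.23.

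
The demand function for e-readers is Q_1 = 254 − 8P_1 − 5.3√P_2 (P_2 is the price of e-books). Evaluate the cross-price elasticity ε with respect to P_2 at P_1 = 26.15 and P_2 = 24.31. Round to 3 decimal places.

-0.700

At P_1 = 26.15 and P_2 = 24.31: Q_1 = 18.668.
∂Q_1/∂P_2 = -5.3/(2√P_2) = -5.3/(2√24.31) = -0.5375.
ε = (∂Q_1/∂P_2)(P_2/Q_1) = -0.5375 × (24.31/18.668) ≈ -0.700.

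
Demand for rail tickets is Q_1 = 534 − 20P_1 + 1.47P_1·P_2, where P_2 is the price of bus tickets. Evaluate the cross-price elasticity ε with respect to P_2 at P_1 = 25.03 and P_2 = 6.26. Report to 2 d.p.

At P_1 = 25.03 and P_2 = 6.26: Q_1 = 263.731.
∂Q_1/∂P_2 = 1.47P_1 = 1.47(25.03) = 36.7941.
ε = (∂Q_1/∂P_2)(P_2/Q_1) = 36.7941 × (6.26/263.731) ≈ 0.87.

0.87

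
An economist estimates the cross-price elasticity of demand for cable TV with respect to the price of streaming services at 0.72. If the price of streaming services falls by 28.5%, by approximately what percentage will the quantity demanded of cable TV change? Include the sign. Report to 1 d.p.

-20.5%

%ΔQ ≈ ε × %ΔP of streaming services = 0.72 × (-28.5%) = -20.5%.
Demand for cable TV falls by about 20.5%.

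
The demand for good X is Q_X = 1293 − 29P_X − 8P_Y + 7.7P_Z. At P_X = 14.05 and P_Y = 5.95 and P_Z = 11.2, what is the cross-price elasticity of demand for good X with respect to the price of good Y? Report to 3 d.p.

At P_X = 14.05 and P_Y = 5.95 and P_Z = 11.2: Q_X = 924.19.
∂Q_X/∂P_Y = -8.
ε = (∂Q_X/∂P_Y)(P_Y/Q_X) = -8 × (5.95/924.19) ≈ -0.052.
Since ε < 0, good X and good Y are complements.

-0.052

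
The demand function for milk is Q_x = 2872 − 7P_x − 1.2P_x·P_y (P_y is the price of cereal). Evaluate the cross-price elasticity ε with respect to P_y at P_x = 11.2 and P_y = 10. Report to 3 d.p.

-0.051

At P_x = 11.2 and P_y = 10: Q_x = 2659.2.
∂Q_x/∂P_y = -1.2P_x = -1.2(11.2) = -13.4400.
ε = (∂Q_x/∂P_y)(P_y/Q_x) = -13.4400 × (10/2659.2) ≈ -0.051.
ε < 0: complements.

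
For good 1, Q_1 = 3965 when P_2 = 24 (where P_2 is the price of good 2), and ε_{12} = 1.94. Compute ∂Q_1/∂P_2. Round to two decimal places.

320.50

ε = (∂Q_1/∂P_2)·(P_2/Q_1) ⇒ ∂Q_1/∂P_2 = ε·Q_1/P_2 = 1.94 × 3965/24 ≈ 320.50.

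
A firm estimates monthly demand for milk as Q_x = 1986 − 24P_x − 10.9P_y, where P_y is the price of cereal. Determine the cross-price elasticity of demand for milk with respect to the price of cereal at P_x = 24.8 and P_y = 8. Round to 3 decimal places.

At P_x = 24.8 and P_y = 8: Q_x = 1303.6.
∂Q_x/∂P_y = -10.9.
ε = (∂Q_x/∂P_y)(P_y/Q_x) = -10.9 × (8/1303.6) ≈ -0.067.
Since ε < 0, milk and cereal are complements.

-0.067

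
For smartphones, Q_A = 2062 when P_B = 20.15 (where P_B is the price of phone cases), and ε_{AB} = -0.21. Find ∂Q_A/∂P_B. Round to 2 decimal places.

ε = (∂Q_A/∂P_B)·(P_B/Q_A) ⇒ ∂Q_A/∂P_B = ε·Q_A/P_B = -0.21 × 2062/20.15 ≈ -21.49.

-21.49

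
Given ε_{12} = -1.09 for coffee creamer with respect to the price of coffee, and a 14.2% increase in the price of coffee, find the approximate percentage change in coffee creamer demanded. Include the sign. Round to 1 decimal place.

%ΔQ ≈ ε × %ΔP of coffee = -1.09 × (14.2%) = -15.5%.
Demand for coffee creamer falls by about 15.5%.

-15.5%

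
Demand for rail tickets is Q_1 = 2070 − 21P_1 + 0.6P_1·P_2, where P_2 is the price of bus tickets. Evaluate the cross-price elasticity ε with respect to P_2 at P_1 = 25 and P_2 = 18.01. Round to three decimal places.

At P_1 = 25 and P_2 = 18.01: Q_1 = 1815.15.
∂Q_1/∂P_2 = 0.6P_1 = 0.6(25) = 15.0000.
ε = (∂Q_1/∂P_2)(P_2/Q_1) = 15.0000 × (18.01/1815.15) ≈ 0.149.
ε > 0: substitutes.

0.149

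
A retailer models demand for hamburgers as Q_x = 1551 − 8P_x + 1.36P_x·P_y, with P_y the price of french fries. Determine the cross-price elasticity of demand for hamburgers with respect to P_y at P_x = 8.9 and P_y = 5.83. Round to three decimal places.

At P_x = 8.9 and P_y = 5.83: Q_x = 1550.366.
∂Q_x/∂P_y = 1.36P_x = 1.36(8.9) = 12.1040.
ε = (∂Q_x/∂P_y)(P_y/Q_x) = 12.1040 × (5.83/1550.366) ≈ 0.046.

0.046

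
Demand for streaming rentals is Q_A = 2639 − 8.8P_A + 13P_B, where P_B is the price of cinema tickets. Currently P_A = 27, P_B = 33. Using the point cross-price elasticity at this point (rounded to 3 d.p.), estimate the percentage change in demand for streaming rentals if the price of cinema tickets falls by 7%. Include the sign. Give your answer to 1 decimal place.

At P_A = 27, P_B = 33: Q_A = 2830.4.
∂Q_A/∂P_B = 13.
ε = (∂Q_A/∂P_B)(P_B/Q_A) = 13.0000 × 33/2830.4 ≈ 0.152.
%ΔQ_A ≈ ε × %ΔP_B = 0.152 × (-7%) = -1.1%.

-1.1%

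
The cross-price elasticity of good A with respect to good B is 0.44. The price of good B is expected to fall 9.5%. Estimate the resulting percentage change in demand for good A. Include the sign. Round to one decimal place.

%ΔQ ≈ ε × %ΔP of good B = 0.44 × (-9.5%) = -4.2%.
Demand for good A falls by about 4.2%.

-4.2%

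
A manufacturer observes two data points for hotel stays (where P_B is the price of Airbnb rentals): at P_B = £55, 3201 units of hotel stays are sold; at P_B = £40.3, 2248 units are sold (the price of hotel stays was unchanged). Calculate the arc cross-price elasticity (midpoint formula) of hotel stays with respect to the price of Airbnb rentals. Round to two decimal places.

ΔQ_A = 2248 − 3201 = -953; ΔP_B = 40.3 − 55 = -14.7.
Midpoints: Q̄_A = 2724.5, P̄_B = 47.65.
ε = (ΔQ_A/Q̄_A)/(ΔP_B/P̄_B) = (-953/2724.5)/(-14.7/47.65) ≈ 1.13.
ε > 0: hotel stays and Airbnb rentals are substitutes.

1.13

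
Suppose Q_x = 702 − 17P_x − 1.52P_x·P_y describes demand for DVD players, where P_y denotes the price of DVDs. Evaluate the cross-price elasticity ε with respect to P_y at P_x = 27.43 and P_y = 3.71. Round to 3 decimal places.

At P_x = 27.43 and P_y = 3.71: Q_x = 81.007.
∂Q_x/∂P_y = -1.52P_x = -1.52(27.43) = -41.6936.
ε = (∂Q_x/∂P_y)(P_y/Q_x) = -41.6936 × (3.71/81.007) ≈ -1.910.

-1.910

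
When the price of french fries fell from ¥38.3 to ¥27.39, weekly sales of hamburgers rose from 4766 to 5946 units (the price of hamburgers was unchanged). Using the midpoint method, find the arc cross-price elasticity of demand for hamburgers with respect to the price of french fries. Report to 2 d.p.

-0.66

ΔQ_A = 5946 − 4766 = 1180; ΔP_B = 27.39 − 38.3 = -10.91.
Midpoints: Q̄_A = 5356.0, P̄_B = 32.84.
ε = (ΔQ_A/Q̄_A)/(ΔP_B/P̄_B) = (1180/5356.0)/(-10.91/32.84) ≈ -0.66.
ε < 0: hamburgers and french fries are complements.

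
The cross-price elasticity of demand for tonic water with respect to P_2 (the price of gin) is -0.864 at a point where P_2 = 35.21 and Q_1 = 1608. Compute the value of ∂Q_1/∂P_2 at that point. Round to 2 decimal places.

ε = (∂Q_1/∂P_2)·(P_2/Q_1) ⇒ ∂Q_1/∂P_2 = ε·Q_1/P_2 = -0.864 × 1608/35.21 ≈ -39.46.

-39.46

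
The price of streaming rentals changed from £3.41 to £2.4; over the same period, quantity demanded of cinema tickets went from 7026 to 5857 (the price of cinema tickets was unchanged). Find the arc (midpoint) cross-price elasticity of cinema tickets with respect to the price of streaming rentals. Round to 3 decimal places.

0.522

ΔQ_A = 5857 − 7026 = -1169; ΔP_B = 2.4 − 3.41 = -1.01.
Midpoints: Q̄_A = 6441.5, P̄_B = 2.91.
ε = (ΔQ_A/Q̄_A)/(ΔP_B/P̄_B) = (-1169/6441.5)/(-1.01/2.91) ≈ 0.522.
ε > 0: cinema tickets and streaming rentals are substitutes.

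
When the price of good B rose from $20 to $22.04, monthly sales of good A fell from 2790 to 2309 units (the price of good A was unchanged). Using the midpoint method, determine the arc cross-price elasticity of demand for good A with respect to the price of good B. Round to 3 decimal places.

ΔQ_A = 2309 − 2790 = -481; ΔP_B = 22.04 − 20 = 2.04.
Midpoints: Q̄_A = 2549.5, P̄_B = 21.02.
ε = (ΔQ_A/Q̄_A)/(ΔP_B/P̄_B) = (-481/2549.5)/(2.04/21.02) ≈ -1.944.

-1.944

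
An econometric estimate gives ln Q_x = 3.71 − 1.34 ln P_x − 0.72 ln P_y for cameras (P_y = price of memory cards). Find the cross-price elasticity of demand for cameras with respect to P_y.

In a log-linear (constant-elasticity) demand function, the coefficient on ln P_y is the cross-price elasticity.
ε = -0.72. Negative, so cameras and memory cards are complements.

-0.72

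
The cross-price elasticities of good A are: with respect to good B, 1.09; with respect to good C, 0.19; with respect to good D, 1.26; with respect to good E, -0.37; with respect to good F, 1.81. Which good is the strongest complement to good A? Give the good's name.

good E

Complements have ε < 0. The most negative value is -0.37 (good E).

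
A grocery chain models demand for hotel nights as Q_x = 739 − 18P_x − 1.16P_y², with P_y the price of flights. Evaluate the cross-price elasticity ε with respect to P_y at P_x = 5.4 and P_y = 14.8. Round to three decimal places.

At P_x = 5.4 and P_y = 14.8: Q_x = 387.714.
∂Q_x/∂P_y = -2.32P_y = -2.32(14.8) = -34.3360.
ε = (∂Q_x/∂P_y)(P_y/Q_x) = -34.3360 × (14.8/387.714) ≈ -1.311.

-1.311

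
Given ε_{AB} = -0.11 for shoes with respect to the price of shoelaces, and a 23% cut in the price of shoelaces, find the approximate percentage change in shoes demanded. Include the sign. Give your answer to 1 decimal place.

%ΔQ ≈ ε × %ΔP of shoelaces = -0.11 × (-23%) = 2.5%.
Demand for shoes rises by about 2.5%.

2.5%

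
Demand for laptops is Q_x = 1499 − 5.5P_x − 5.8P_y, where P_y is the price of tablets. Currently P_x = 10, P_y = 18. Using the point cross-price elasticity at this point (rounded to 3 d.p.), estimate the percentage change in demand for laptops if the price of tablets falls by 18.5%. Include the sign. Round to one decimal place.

1.4%

At P_x = 10, P_y = 18: Q_x = 1339.6.
∂Q_x/∂P_y = -5.8.
ε = (∂Q_x/∂P_y)(P_y/Q_x) = -5.8000 × 18/1339.6 ≈ -0.078.
%ΔQ_x ≈ ε × %ΔP_y = -0.078 × (-18.5%) = 1.4%.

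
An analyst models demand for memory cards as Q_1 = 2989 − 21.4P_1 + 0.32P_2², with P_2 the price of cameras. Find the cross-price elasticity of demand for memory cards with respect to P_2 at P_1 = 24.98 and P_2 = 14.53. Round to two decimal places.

0.05

At P_1 = 24.98 and P_2 = 14.53: Q_1 = 2521.987.
∂Q_1/∂P_2 = 0.64P_2 = 0.64(14.53) = 9.2992.
ε = (∂Q_1/∂P_2)(P_2/Q_1) = 9.2992 × (14.53/2521.987) ≈ 0.05.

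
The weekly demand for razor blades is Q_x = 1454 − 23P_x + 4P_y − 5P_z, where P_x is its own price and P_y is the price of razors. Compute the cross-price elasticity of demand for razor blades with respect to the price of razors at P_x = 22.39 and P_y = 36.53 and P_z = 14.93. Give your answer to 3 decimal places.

At P_x = 22.39 and P_y = 36.53 and P_z = 14.93: Q_x = 1010.5.
∂Q_x/∂P_y = 4.
ε = (∂Q_x/∂P_y)(P_y/Q_x) = 4 × (36.53/1010.5) ≈ 0.145.
Since ε > 0, razor blades and razors are substitutes.

0.145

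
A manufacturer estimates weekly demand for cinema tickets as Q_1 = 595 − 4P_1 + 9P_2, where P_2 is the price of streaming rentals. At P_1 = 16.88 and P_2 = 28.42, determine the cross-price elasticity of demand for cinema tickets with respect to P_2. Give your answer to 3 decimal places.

At P_1 = 16.88 and P_2 = 28.42: Q_1 = 783.26.
∂Q_1/∂P_2 = 9.
ε = (∂Q_1/∂P_2)(P_2/Q_1) = 9 × (28.42/783.26) ≈ 0.327.

0.327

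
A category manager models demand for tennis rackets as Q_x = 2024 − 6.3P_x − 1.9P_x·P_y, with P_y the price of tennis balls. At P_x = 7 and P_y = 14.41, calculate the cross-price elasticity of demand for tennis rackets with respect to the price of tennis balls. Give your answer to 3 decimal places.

At P_x = 7 and P_y = 14.41: Q_x = 1788.247.
∂Q_x/∂P_y = -1.9P_x = -1.9(7) = -13.3000.
ε = (∂Q_x/∂P_y)(P_y/Q_x) = -13.3000 × (14.41/1788.247) ≈ -0.107.

-0.107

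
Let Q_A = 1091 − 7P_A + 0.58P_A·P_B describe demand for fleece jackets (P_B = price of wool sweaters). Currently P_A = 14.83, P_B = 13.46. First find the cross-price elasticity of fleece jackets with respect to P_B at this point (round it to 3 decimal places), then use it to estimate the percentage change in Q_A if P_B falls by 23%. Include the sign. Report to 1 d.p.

At P_A = 14.83, P_B = 13.46: Q_A = 1102.965.
∂Q_A/∂P_B = 0.58P_A = 8.6014.
ε = (∂Q_A/∂P_B)(P_B/Q_A) = 8.6014 × 13.46/1102.965 ≈ 0.105.
%ΔQ_A ≈ ε × %ΔP_B = 0.105 × (-23%) = -2.4%.

-2.4%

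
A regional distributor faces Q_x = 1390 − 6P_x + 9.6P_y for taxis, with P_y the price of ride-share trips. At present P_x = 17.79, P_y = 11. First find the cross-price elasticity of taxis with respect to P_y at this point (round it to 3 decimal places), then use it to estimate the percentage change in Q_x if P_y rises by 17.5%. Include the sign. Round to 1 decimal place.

1.3%

At P_x = 17.79, P_y = 11: Q_x = 1388.86.
∂Q_x/∂P_y = 9.6.
ε = (∂Q_x/∂P_y)(P_y/Q_x) = 9.6000 × 11/1388.86 ≈ 0.076.
%ΔQ_x ≈ ε × %ΔP_y = 0.076 × (17.5%) = 1.3%.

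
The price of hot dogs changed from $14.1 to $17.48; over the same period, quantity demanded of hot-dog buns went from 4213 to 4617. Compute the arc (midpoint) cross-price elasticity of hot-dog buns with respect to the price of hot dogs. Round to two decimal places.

0.43

ΔQ_A = 4617 − 4213 = 404; ΔP_B = 17.48 − 14.1 = 3.38.
Midpoints: Q̄_A = 4415.0, P̄_B = 15.79.
ε = (ΔQ_A/Q̄_A)/(ΔP_B/P̄_B) = (404/4415.0)/(3.38/15.79) ≈ 0.43.
ε > 0: hot-dog buns and hot dogs are substitutes.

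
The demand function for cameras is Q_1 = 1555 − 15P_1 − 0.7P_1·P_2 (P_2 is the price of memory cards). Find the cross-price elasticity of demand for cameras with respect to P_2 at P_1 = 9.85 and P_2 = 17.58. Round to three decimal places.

At P_1 = 9.85 and P_2 = 17.58: Q_1 = 1286.036.
∂Q_1/∂P_2 = -0.7P_1 = -0.7(9.85) = -6.8950.
ε = (∂Q_1/∂P_2)(P_2/Q_1) = -6.8950 × (17.58/1286.036) ≈ -0.094.
ε < 0: complements.

-0.094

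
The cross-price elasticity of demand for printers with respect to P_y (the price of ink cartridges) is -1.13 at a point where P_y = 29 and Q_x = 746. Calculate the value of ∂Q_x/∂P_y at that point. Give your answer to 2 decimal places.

ε = (∂Q_x/∂P_y)·(P_y/Q_x) ⇒ ∂Q_x/∂P_y = ε·Q_x/P_y = -1.13 × 746/29 ≈ -29.07.

-29.07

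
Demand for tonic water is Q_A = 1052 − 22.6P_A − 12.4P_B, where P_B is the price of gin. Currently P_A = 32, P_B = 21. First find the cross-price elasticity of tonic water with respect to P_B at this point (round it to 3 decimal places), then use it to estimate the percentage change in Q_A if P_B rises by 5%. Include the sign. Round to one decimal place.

At P_A = 32, P_B = 21: Q_A = 68.4.
∂Q_A/∂P_B = -12.4.
ε = (∂Q_A/∂P_B)(P_B/Q_A) = -12.4000 × 21/68.4 ≈ -3.807.
%ΔQ_A ≈ ε × %ΔP_B = -3.807 × (5%) = -19.0%.

-19.0%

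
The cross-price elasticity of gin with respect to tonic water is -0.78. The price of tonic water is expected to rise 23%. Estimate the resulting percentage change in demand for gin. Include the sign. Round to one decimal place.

-17.9%

%ΔQ ≈ ε × %ΔP of tonic water = -0.78 × (23%) = -17.9%.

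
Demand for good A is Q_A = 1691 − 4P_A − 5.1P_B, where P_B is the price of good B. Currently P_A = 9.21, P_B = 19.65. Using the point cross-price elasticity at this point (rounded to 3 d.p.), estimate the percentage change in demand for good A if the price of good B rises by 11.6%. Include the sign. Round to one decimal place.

At P_A = 9.21, P_B = 19.65: Q_A = 1553.945.
∂Q_A/∂P_B = -5.1.
ε = (∂Q_A/∂P_B)(P_B/Q_A) = -5.1000 × 19.65/1553.945 ≈ -0.064.
%ΔQ_A ≈ ε × %ΔP_B = -0.064 × (11.6%) = -0.7%.

-0.7%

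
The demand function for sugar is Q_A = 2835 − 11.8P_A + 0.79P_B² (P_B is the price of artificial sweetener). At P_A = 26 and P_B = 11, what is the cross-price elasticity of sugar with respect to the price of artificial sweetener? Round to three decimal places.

0.073

At P_A = 26 and P_B = 11: Q_A = 2623.79.
∂Q_A/∂P_B = 1.58P_B = 1.58(11) = 17.3800.
ε = (∂Q_A/∂P_B)(P_B/Q_A) = 17.3800 × (11/2623.79) ≈ 0.073.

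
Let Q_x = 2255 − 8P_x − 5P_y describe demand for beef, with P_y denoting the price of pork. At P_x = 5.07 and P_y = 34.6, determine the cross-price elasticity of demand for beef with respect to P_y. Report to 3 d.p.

-0.085

At P_x = 5.07 and P_y = 34.6: Q_x = 2041.44.
∂Q_x/∂P_y = -5.
ε = (∂Q_x/∂P_y)(P_y/Q_x) = -5 × (34.6/2041.44) ≈ -0.085.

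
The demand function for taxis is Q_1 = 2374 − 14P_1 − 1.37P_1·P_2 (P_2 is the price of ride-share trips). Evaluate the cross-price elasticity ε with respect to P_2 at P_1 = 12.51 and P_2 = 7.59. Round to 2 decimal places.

At P_1 = 12.51 and P_2 = 7.59: Q_1 = 2068.777.
∂Q_1/∂P_2 = -1.37P_1 = -1.37(12.51) = -17.1387.
ε = (∂Q_1/∂P_2)(P_2/Q_1) = -17.1387 × (7.59/2068.777) ≈ -0.06.

-0.06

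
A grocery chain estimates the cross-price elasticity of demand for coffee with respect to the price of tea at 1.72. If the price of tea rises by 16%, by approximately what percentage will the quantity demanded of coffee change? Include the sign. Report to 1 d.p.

%ΔQ ≈ ε × %ΔP of tea = 1.72 × (16%) = 27.5%.

27.5%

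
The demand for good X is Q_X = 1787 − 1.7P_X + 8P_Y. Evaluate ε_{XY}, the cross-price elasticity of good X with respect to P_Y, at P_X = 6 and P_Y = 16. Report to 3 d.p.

At P_X = 6 and P_Y = 16: Q_X = 1904.8.
∂Q_X/∂P_Y = 8.
ε = (∂Q_X/∂P_Y)(P_Y/Q_X) = 8 × (16/1904.8) ≈ 0.067.
Since ε > 0, good X and good Y are substitutes.

0.067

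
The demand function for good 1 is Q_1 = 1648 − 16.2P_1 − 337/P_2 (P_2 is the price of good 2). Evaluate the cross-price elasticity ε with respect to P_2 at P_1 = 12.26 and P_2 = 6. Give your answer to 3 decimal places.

0.040

At P_1 = 12.26 and P_2 = 6: Q_1 = 1393.221.
∂Q_1/∂P_2 = 337/P_2² = 9.3611.
ε = (∂Q_1/∂P_2)(P_2/Q_1) = 9.3611 × (6/1393.221) ≈ 0.040.
ε > 0: substitutes.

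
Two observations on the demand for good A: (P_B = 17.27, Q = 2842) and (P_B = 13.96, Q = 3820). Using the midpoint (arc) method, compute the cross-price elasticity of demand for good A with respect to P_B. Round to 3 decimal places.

ΔQ_A = 3820 − 2842 = 978; ΔP_B = 13.96 − 17.27 = -3.31.
Midpoints: Q̄_A = 3331.0, P̄_B = 15.62.
ε = (ΔQ_A/Q̄_A)/(ΔP_B/P̄_B) = (978/3331.0)/(-3.31/15.62) ≈ -1.385.

-1.385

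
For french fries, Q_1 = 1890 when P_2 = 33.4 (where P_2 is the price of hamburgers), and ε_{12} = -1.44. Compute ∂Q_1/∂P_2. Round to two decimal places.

ε = (∂Q_1/∂P_2)·(P_2/Q_1) ⇒ ∂Q_1/∂P_2 = ε·Q_1/P_2 = -1.44 × 1890/33.4 ≈ -81.49.

-81.49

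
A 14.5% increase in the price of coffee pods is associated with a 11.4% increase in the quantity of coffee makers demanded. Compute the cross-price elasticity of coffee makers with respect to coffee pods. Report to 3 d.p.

ε = (%ΔQ of coffee makers) / (%ΔP of coffee pods) = (11.4%) / (14.5%) ≈ 0.786.
Positive cross-price elasticity: substitutes.

0.786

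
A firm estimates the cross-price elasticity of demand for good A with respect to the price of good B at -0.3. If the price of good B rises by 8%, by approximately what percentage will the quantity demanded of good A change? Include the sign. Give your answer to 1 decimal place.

-2.4%

%ΔQ ≈ ε × %ΔP of good B = -0.3 × (8%) = -2.4%.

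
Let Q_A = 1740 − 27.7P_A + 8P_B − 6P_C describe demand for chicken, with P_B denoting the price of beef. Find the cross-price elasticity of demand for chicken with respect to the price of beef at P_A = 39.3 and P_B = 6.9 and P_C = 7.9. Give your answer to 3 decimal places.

At P_A = 39.3 and P_B = 6.9 and P_C = 7.9: Q_A = 659.19.
∂Q_A/∂P_B = 8.
ε = (∂Q_A/∂P_B)(P_B/Q_A) = 8 × (6.9/659.19) ≈ 0.084.

0.084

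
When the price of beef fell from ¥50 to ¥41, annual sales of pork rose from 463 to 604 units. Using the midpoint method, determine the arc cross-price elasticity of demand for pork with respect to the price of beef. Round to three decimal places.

ΔQ_A = 604 − 463 = 141; ΔP_B = 41 − 50 = -9.
Midpoints: Q̄_A = 533.5, P̄_B = 45.50.
ε = (ΔQ_A/Q̄_A)/(ΔP_B/P̄_B) = (141/533.5)/(-9/45.50) ≈ -1.336.

-1.336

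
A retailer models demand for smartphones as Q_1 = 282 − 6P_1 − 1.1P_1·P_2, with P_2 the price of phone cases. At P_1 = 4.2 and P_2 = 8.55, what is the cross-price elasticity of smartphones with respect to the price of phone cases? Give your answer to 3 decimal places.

At P_1 = 4.2 and P_2 = 8.55: Q_1 = 217.299.
∂Q_1/∂P_2 = -1.1P_1 = -1.1(4.2) = -4.6200.
ε = (∂Q_1/∂P_2)(P_2/Q_1) = -4.6200 × (8.55/217.299) ≈ -0.182.
ε < 0: complements.

-0.182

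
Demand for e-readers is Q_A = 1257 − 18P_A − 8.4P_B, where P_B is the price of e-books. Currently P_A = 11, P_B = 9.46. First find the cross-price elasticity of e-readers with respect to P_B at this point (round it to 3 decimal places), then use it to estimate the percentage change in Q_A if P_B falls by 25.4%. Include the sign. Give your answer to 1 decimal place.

At P_A = 11, P_B = 9.46: Q_A = 979.536.
∂Q_A/∂P_B = -8.4.
ε = (∂Q_A/∂P_B)(P_B/Q_A) = -8.4000 × 9.46/979.536 ≈ -0.081.
%ΔQ_A ≈ ε × %ΔP_B = -0.081 × (-25.4%) = 2.1%.

2.1%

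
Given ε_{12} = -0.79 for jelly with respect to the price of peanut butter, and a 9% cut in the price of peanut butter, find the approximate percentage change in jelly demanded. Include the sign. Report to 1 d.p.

%ΔQ ≈ ε × %ΔP of peanut butter = -0.79 × (-9%) = 7.1%.

7.1%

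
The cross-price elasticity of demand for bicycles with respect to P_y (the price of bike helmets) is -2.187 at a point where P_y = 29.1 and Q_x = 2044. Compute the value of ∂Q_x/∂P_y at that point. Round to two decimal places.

ε = (∂Q_x/∂P_y)·(P_y/Q_x) ⇒ ∂Q_x/∂P_y = ε·Q_x/P_y = -2.187 × 2044/29.1 ≈ -153.62.

-153.62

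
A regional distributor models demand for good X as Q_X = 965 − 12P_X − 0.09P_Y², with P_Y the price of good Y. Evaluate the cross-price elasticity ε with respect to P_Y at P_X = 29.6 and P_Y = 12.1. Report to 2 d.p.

At P_X = 29.6 and P_Y = 12.1: Q_X = 596.623.
∂Q_X/∂P_Y = -0.18P_Y = -0.18(12.1) = -2.1780.
ε = (∂Q_X/∂P_Y)(P_Y/Q_X) = -2.1780 × (12.1/596.623) ≈ -0.04.
ε < 0: complements.

-0.04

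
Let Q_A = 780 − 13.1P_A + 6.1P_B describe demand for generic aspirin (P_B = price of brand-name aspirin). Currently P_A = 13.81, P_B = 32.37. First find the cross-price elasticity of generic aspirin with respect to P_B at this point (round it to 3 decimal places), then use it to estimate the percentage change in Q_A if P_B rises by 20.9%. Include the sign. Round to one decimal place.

At P_A = 13.81, P_B = 32.37: Q_A = 796.546.
∂Q_A/∂P_B = 6.1.
ε = (∂Q_A/∂P_B)(P_B/Q_A) = 6.1000 × 32.37/796.546 ≈ 0.248.
%ΔQ_A ≈ ε × %ΔP_B = 0.248 × (20.9%) = 5.2%.

5.2%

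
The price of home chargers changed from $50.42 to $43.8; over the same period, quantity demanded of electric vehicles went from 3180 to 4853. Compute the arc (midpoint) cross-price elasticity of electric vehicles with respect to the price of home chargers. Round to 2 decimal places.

-2.96

ΔQ_A = 4853 − 3180 = 1673; ΔP_B = 43.8 − 50.42 = -6.62.
Midpoints: Q̄_A = 4016.5, P̄_B = 47.11.
ε = (ΔQ_A/Q̄_A)/(ΔP_B/P̄_B) = (1673/4016.5)/(-6.62/47.11) ≈ -2.96.
ε < 0: electric vehicles and home chargers are complements.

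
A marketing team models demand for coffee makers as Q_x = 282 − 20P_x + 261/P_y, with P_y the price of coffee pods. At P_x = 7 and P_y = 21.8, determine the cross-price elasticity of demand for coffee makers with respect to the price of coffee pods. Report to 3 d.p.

-0.078

At P_x = 7 and P_y = 21.8: Q_x = 153.972.
∂Q_x/∂P_y = −261/P_y² = -0.5492.
ε = (∂Q_x/∂P_y)(P_y/Q_x) = -0.5492 × (21.8/153.972) ≈ -0.078.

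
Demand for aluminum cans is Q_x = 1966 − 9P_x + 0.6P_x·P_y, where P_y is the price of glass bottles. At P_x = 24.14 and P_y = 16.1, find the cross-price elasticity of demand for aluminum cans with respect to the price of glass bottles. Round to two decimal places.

At P_x = 24.14 and P_y = 16.1: Q_x = 1981.932.
∂Q_x/∂P_y = 0.6P_x = 0.6(24.14) = 14.4840.
ε = (∂Q_x/∂P_y)(P_y/Q_x) = 14.4840 × (16.1/1981.932) ≈ 0.12.

0.12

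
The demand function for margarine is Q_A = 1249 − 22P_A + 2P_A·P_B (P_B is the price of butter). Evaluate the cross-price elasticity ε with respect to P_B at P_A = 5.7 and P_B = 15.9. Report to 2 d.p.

0.14

At P_A = 5.7 and P_B = 15.9: Q_A = 1304.86.
∂Q_A/∂P_B = 2P_A = 2(5.7) = 11.4000.
ε = (∂Q_A/∂P_B)(P_B/Q_A) = 11.4000 × (15.9/1304.86) ≈ 0.14.
ε > 0: substitutes.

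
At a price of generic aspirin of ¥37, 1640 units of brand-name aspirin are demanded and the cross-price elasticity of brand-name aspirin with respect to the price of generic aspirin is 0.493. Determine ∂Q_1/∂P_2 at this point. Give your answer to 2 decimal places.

ε = (∂Q_1/∂P_2)·(P_2/Q_1) ⇒ ∂Q_1/∂P_2 = ε·Q_1/P_2 = 0.493 × 1640/37 ≈ 21.85.

21.85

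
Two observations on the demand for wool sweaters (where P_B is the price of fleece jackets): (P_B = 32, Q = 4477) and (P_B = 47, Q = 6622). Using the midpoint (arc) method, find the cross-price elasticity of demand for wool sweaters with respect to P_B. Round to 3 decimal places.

ΔQ_A = 6622 − 4477 = 2145; ΔP_B = 47 − 32 = 15.
Midpoints: Q̄_A = 5549.5, P̄_B = 39.50.
ε = (ΔQ_A/Q̄_A)/(ΔP_B/P̄_B) = (2145/5549.5)/(15/39.50) ≈ 1.018.
ε > 0: wool sweaters and fleece jackets are substitutes.

1.018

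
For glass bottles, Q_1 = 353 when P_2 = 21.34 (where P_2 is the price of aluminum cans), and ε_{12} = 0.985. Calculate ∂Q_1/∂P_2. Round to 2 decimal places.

ε = (∂Q_1/∂P_2)·(P_2/Q_1) ⇒ ∂Q_1/∂P_2 = ε·Q_1/P_2 = 0.985 × 353/21.34 ≈ 16.29.

16.29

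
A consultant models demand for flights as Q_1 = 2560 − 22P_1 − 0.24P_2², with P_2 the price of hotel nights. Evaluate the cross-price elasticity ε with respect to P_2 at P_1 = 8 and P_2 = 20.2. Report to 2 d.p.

At P_1 = 8 and P_2 = 20.2: Q_1 = 2286.070.
∂Q_1/∂P_2 = -0.48P_2 = -0.48(20.2) = -9.6960.
ε = (∂Q_1/∂P_2)(P_2/Q_1) = -9.6960 × (20.2/2286.070) ≈ -0.09.

-0.09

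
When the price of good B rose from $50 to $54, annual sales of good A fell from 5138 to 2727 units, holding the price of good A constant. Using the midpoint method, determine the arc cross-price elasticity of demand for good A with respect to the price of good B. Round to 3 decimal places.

ΔQ_A = 2727 − 5138 = -2411; ΔP_B = 54 − 50 = 4.
Midpoints: Q̄_A = 3932.5, P̄_B = 52.00.
ε = (ΔQ_A/Q̄_A)/(ΔP_B/P̄_B) = (-2411/3932.5)/(4/52.00) ≈ -7.970.
ε < 0: good A and good B are complements.

-7.970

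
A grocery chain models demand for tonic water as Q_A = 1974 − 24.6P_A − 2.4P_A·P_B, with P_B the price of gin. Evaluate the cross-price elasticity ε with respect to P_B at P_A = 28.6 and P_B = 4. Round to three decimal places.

-0.276

At P_A = 28.6 and P_B = 4: Q_A = 995.88.
∂Q_A/∂P_B = -2.4P_A = -2.4(28.6) = -68.6400.
ε = (∂Q_A/∂P_B)(P_B/Q_A) = -68.6400 × (4/995.88) ≈ -0.276.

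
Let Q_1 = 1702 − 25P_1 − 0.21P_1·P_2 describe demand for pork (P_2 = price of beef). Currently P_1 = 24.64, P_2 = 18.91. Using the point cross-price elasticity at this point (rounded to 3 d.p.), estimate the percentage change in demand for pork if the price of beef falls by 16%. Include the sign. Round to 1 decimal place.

At P_1 = 24.64, P_2 = 18.91: Q_1 = 988.152.
∂Q_1/∂P_2 = -0.21P_1 = -5.1744.
ε = (∂Q_1/∂P_2)(P_2/Q_1) = -5.1744 × 18.91/988.152 ≈ -0.099.
%ΔQ_1 ≈ ε × %ΔP_2 = -0.099 × (-16%) = 1.6%.

1.6%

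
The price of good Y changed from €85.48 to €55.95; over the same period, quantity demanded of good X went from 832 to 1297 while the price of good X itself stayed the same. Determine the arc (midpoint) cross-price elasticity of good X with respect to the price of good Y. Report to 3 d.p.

ΔQ_X = 1297 − 832 = 465; ΔP_Y = 55.95 − 85.48 = -29.53.
Midpoints: Q̄_X = 1064.5, P̄_Y = 70.72.
ε = (ΔQ_X/Q̄_X)/(ΔP_Y/P̄_Y) = (465/1064.5)/(-29.53/70.72) ≈ -1.046.

-1.046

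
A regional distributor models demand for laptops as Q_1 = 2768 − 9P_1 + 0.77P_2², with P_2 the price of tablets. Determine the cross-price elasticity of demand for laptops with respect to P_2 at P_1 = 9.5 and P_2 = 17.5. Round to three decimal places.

At P_1 = 9.5 and P_2 = 17.5: Q_1 = 2918.312.
∂Q_1/∂P_2 = 1.54P_2 = 1.54(17.5) = 26.9500.
ε = (∂Q_1/∂P_2)(P_2/Q_1) = 26.9500 × (17.5/2918.312) ≈ 0.162.

0.162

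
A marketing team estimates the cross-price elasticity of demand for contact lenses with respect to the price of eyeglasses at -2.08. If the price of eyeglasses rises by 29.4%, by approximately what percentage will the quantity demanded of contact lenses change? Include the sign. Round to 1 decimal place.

-61.2%

%ΔQ ≈ ε × %ΔP of eyeglasses = -2.08 × (29.4%) = -61.2%.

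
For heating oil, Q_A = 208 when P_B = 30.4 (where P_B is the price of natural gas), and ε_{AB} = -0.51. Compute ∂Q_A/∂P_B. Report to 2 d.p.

-3.49

ε = (∂Q_A/∂P_B)·(P_B/Q_A) ⇒ ∂Q_A/∂P_B = ε·Q_A/P_B = -0.51 × 208/30.4 ≈ -3.49.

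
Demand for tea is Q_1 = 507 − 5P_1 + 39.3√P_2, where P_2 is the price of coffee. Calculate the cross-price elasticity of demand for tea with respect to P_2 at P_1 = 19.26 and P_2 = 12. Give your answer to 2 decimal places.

At P_1 = 19.26 and P_2 = 12: Q_1 = 546.839.
∂Q_1/∂P_2 = 39.3/(2√P_2) = 39.3/(2√12) = 5.6725.
ε = (∂Q_1/∂P_2)(P_2/Q_1) = 5.6725 × (12/546.839) ≈ 0.12.

0.12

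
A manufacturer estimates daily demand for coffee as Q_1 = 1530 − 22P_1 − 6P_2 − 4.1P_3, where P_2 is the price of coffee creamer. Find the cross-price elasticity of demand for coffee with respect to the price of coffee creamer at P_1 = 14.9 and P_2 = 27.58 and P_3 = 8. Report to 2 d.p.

-0.16

At P_1 = 14.9 and P_2 = 27.58 and P_3 = 8: Q_1 = 1003.92.
∂Q_1/∂P_2 = -6.
ε = (∂Q_1/∂P_2)(P_2/Q_1) = -6 × (27.58/1003.92) ≈ -0.16.
Since ε < 0, coffee and coffee creamer are complements.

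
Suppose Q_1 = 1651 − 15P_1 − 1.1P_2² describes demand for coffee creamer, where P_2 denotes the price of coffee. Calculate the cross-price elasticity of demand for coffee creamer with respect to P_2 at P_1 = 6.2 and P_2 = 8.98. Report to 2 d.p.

-0.12

At P_1 = 6.2 and P_2 = 8.98: Q_1 = 1469.296.
∂Q_1/∂P_2 = -2.2P_2 = -2.2(8.98) = -19.7560.
ε = (∂Q_1/∂P_2)(P_2/Q_1) = -19.7560 × (8.98/1469.296) ≈ -0.12.
ε < 0: complements.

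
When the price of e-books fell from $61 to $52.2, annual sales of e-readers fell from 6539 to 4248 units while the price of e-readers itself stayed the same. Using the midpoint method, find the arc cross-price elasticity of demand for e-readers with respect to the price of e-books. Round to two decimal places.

2.73

ΔQ_A = 4248 − 6539 = -2291; ΔP_B = 52.2 − 61 = -8.8.
Midpoints: Q̄_A = 5393.5, P̄_B = 56.60.
ε = (ΔQ_A/Q̄_A)/(ΔP_B/P̄_B) = (-2291/5393.5)/(-8.8/56.60) ≈ 2.73.
ε > 0: e-readers and e-books are substitutes.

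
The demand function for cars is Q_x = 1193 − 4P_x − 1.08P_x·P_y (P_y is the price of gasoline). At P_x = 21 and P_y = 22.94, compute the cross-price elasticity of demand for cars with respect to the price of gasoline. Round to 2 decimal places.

At P_x = 21 and P_y = 22.94: Q_x = 588.721.
∂Q_x/∂P_y = -1.08P_x = -1.08(21) = -22.6800.
ε = (∂Q_x/∂P_y)(P_y/Q_x) = -22.6800 × (22.94/588.721) ≈ -0.88.
ε < 0: complements.

-0.88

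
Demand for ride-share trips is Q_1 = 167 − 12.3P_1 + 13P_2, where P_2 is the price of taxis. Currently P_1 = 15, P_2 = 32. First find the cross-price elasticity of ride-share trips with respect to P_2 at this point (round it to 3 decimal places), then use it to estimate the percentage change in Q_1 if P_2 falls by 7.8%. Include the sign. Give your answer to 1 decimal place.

-8.1%

At P_1 = 15, P_2 = 32: Q_1 = 398.5.
∂Q_1/∂P_2 = 13.
ε = (∂Q_1/∂P_2)(P_2/Q_1) = 13.0000 × 32/398.5 ≈ 1.044.
%ΔQ_1 ≈ ε × %ΔP_2 = 1.044 × (-7.8%) = -8.1%.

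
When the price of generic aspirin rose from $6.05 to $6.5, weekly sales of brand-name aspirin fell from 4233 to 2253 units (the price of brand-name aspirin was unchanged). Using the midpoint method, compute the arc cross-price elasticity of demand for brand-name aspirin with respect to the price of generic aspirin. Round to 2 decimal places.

-8.51

ΔQ_A = 2253 − 4233 = -1980; ΔP_B = 6.5 − 6.05 = 0.45.
Midpoints: Q̄_A = 3243.0, P̄_B = 6.28.
ε = (ΔQ_A/Q̄_A)/(ΔP_B/P̄_B) = (-1980/3243.0)/(0.45/6.28) ≈ -8.51.
ε < 0: brand-name aspirin and generic aspirin are complements.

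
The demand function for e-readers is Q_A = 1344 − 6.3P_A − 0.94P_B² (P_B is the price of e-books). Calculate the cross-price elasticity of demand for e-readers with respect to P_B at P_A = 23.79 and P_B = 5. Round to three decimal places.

At P_A = 23.79 and P_B = 5: Q_A = 1170.623.
∂Q_A/∂P_B = -1.88P_B = -1.88(5) = -9.4000.
ε = (∂Q_A/∂P_B)(P_B/Q_A) = -9.4000 × (5/1170.623) ≈ -0.040.

-0.040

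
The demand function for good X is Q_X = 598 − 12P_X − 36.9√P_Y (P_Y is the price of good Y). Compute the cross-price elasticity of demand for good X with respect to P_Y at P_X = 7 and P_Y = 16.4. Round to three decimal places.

At P_X = 7 and P_Y = 16.4: Q_X = 364.566.
∂Q_X/∂P_Y = -36.9/(2√P_Y) = -36.9/(2√16.4) = -4.5559.
ε = (∂Q_X/∂P_Y)(P_Y/Q_X) = -4.5559 × (16.4/364.566) ≈ -0.205.

-0.205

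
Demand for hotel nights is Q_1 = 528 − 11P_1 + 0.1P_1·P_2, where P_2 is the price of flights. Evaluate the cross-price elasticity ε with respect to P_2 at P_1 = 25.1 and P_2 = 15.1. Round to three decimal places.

0.131

At P_1 = 25.1 and P_2 = 15.1: Q_1 = 289.801.
∂Q_1/∂P_2 = 0.1P_1 = 0.1(25.1) = 2.5100.
ε = (∂Q_1/∂P_2)(P_2/Q_1) = 2.5100 × (15.1/289.801) ≈ 0.131.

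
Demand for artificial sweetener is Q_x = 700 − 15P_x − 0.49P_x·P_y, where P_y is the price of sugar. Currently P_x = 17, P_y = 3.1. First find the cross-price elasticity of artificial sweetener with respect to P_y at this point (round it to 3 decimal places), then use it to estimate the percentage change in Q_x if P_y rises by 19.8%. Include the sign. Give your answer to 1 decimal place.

At P_x = 17, P_y = 3.1: Q_x = 419.177.
∂Q_x/∂P_y = -0.49P_x = -8.3300.
ε = (∂Q_x/∂P_y)(P_y/Q_x) = -8.3300 × 3.1/419.177 ≈ -0.062.
%ΔQ_x ≈ ε × %ΔP_y = -0.062 × (19.8%) = -1.2%.

-1.2%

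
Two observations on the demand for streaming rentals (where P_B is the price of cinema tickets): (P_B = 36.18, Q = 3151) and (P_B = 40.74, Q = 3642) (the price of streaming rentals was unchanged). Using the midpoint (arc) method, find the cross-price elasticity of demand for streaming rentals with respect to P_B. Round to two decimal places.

1.22

ΔQ_A = 3642 − 3151 = 491; ΔP_B = 40.74 − 36.18 = 4.56.
Midpoints: Q̄_A = 3396.5, P̄_B = 38.46.
ε = (ΔQ_A/Q̄_A)/(ΔP_B/P̄_B) = (491/3396.5)/(4.56/38.46) ≈ 1.22.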